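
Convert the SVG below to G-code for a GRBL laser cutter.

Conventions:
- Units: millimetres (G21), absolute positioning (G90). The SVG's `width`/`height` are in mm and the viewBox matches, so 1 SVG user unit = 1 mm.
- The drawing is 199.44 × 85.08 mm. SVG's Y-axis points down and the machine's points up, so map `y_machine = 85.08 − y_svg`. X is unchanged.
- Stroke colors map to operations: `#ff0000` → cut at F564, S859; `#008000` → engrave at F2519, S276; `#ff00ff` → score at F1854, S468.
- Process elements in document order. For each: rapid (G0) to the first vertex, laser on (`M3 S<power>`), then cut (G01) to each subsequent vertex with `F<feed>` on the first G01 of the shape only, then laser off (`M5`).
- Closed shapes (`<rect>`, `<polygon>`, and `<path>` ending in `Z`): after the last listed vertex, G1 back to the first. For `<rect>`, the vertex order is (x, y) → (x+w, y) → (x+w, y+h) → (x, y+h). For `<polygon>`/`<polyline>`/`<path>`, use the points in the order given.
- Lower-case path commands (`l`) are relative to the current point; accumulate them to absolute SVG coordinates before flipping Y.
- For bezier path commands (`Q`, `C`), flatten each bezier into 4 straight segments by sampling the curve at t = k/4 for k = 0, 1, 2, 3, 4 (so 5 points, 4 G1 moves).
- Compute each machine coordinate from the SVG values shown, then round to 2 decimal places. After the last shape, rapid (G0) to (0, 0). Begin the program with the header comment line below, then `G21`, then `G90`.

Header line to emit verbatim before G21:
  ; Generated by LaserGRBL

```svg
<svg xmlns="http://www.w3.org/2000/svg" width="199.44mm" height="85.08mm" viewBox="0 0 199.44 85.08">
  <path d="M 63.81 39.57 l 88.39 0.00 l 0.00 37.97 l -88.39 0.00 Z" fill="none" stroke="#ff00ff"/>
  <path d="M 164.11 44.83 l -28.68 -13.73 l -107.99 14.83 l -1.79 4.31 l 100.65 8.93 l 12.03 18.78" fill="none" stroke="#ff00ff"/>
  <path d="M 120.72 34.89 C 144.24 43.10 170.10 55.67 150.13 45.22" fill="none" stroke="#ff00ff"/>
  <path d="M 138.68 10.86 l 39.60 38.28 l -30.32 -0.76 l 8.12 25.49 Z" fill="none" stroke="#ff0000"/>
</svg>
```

1 u = 1 mm; y_m = 85.08 − y.

[1] `<path>` rectangle, #ff00ff→score S468 F1854: (63.81,45.51) → (152.20,45.51) → (152.20,7.54) → (63.81,7.54) → (63.81,45.51) (closed)

[2] `<path>` open polyline, #ff00ff→score S468 F1854: (164.11,40.25) → (135.43,53.98) → (27.44,39.15) → (25.65,34.84) → (126.30,25.91) → (138.33,7.13)

[3] `<path>` cubic bezier, #ff00ff→score S468 F1854: (120.72,50.19) → (138.05,43.64) → (151.73,38.03) → (157.27,35.91) → (150.13,39.86)

[4] `<path>` closed polygon, #ff0000→cut S859 F564: (138.68,74.22) → (178.28,35.94) → (147.96,36.70) → (156.08,11.21) → (138.68,74.22) (closed)

; Generated by LaserGRBL
G21
G90
G0 X63.81 Y45.51
M3 S468
G01 X152.20 Y45.51 F1854
G01 X152.20 Y7.54
G01 X63.81 Y7.54
G01 X63.81 Y45.51
M5
G0 X164.11 Y40.25
M3 S468
G01 X135.43 Y53.98 F1854
G01 X27.44 Y39.15
G01 X25.65 Y34.84
G01 X126.30 Y25.91
G01 X138.33 Y7.13
M5
G0 X120.72 Y50.19
M3 S468
G01 X138.05 Y43.64 F1854
G01 X151.73 Y38.03
G01 X157.27 Y35.91
G01 X150.13 Y39.86
M5
G0 X138.68 Y74.22
M3 S859
G01 X178.28 Y35.94 F564
G01 X147.96 Y36.70
G01 X156.08 Y11.21
G01 X138.68 Y74.22
M5
G0 X0.00 Y0.00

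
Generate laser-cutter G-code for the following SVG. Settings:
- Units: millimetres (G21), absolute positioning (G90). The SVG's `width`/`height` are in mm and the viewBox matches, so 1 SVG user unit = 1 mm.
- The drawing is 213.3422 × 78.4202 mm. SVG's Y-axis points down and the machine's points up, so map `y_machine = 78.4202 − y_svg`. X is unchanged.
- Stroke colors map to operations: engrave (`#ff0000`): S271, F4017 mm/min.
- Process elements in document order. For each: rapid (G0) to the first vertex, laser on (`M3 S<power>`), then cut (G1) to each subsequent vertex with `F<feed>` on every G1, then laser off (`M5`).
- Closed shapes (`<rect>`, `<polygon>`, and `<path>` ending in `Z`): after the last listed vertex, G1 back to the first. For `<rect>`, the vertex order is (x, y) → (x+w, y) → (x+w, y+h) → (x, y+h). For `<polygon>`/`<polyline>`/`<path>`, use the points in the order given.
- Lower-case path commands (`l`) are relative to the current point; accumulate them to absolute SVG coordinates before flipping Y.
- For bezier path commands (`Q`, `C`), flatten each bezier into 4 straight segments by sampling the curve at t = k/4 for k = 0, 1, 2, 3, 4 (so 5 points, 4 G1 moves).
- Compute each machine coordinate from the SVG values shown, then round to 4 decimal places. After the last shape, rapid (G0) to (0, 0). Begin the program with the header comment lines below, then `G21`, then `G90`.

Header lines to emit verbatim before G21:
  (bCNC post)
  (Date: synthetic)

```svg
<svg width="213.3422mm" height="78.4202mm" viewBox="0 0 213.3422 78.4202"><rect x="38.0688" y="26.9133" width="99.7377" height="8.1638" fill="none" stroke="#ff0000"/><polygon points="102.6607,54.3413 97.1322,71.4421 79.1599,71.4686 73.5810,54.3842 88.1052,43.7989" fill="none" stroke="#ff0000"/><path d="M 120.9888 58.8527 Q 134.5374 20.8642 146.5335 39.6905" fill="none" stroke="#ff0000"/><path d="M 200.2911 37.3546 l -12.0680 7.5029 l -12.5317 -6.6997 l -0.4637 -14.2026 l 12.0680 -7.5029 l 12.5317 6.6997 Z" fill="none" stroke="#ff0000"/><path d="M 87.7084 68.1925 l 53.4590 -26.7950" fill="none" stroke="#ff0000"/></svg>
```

Since the viewBox matches the mm dimensions, user units are millimetres directly. The only transform is the Y-flip y_m = 78.4202 − y_svg.

Shape 1 is a rectangle drawn with `<rect>`. Its stroke #ff0000 means engrave at S271, F4017. After flipping Y the toolpath is (38.0688,51.5069) → (137.8065,51.5069) → (137.8065,43.3431) → (38.0688,43.3431) → (38.0688,51.5069), returning to the start.

Shape 2 is a regular polygon drawn with `<polygon>`. Its stroke #ff0000 means engrave at S271, F4017. After flipping Y the toolpath is (102.6607,24.0789) → (97.1322,6.9781) → (79.1599,6.9516) → (73.5810,24.0360) → (88.1052,34.6213) → (102.6607,24.0789), returning to the start.

Shape 3 is a quadratic bezier drawn with `<path>`. Its stroke #ff0000 means engrave at S271, F4017. After flipping Y the toolpath is (120.9888,19.5675) → (127.6661,35.0108) → (134.1493,43.3523) → (140.4384,44.5919) → (146.5335,38.7297).

Shape 4 is a regular polygon drawn with `<path>`. Its stroke #ff0000 means engrave at S271, F4017. After flipping Y the toolpath is (200.2911,41.0656) → (188.2231,33.5627) → (175.6914,40.2624) → (175.2277,54.4650) → (187.2957,61.9679) → (199.8274,55.2682) → (200.2911,41.0656), returning to the start.

Shape 5 is a line segment drawn with `<path>`. Its stroke #ff0000 means engrave at S271, F4017. After flipping Y the toolpath is (87.7084,10.2277) → (141.1674,37.0227).

(bCNC post)
(Date: synthetic)
G21
G90
G0 X38.0688 Y51.5069
M3 S271
G1 X137.8065 Y51.5069 F4017
G1 X137.8065 Y43.3431 F4017
G1 X38.0688 Y43.3431 F4017
G1 X38.0688 Y51.5069 F4017
M5
G0 X102.6607 Y24.0789
M3 S271
G1 X97.1322 Y6.9781 F4017
G1 X79.1599 Y6.9516 F4017
G1 X73.5810 Y24.0360 F4017
G1 X88.1052 Y34.6213 F4017
G1 X102.6607 Y24.0789 F4017
M5
G0 X120.9888 Y19.5675
M3 S271
G1 X127.6661 Y35.0108 F4017
G1 X134.1493 Y43.3523 F4017
G1 X140.4384 Y44.5919 F4017
G1 X146.5335 Y38.7297 F4017
M5
G0 X200.2911 Y41.0656
M3 S271
G1 X188.2231 Y33.5627 F4017
G1 X175.6914 Y40.2624 F4017
G1 X175.2277 Y54.4650 F4017
G1 X187.2957 Y61.9679 F4017
G1 X199.8274 Y55.2682 F4017
G1 X200.2911 Y41.0656 F4017
M5
G0 X87.7084 Y10.2277
M3 S271
G1 X141.1674 Y37.0227 F4017
M5
G0 X0.0000 Y0.0000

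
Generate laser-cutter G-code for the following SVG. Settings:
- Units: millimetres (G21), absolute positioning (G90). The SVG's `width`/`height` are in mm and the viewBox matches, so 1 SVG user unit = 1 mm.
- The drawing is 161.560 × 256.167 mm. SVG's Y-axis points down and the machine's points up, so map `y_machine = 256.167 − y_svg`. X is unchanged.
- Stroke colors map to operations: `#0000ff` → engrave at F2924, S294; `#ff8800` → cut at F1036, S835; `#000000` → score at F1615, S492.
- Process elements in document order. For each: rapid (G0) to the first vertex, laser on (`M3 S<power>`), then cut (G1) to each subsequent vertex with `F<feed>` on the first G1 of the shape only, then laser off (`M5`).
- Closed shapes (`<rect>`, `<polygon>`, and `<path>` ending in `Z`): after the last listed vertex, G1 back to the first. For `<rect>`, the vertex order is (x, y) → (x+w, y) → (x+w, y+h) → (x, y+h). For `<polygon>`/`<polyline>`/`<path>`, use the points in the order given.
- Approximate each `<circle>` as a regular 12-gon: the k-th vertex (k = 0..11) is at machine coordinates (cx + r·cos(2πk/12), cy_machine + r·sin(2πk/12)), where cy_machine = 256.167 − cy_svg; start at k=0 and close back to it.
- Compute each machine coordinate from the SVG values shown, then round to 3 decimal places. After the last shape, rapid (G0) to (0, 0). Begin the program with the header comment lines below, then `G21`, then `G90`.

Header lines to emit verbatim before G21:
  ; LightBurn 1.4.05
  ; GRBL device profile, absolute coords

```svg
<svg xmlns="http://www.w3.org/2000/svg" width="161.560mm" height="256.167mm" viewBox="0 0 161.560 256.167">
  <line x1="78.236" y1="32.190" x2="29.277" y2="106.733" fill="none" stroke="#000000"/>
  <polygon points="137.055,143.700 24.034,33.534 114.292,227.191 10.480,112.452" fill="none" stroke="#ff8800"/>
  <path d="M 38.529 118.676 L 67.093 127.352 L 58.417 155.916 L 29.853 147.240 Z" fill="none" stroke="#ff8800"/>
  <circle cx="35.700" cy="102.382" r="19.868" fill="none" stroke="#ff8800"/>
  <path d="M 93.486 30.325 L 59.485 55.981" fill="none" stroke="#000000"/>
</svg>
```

; LightBurn 1.4.05
; GRBL device profile, absolute coords
G21
G90
G0 X78.236 Y223.977
M3 S492
G1 X29.277 Y149.434 F1615
M5
G0 X137.055 Y112.467
M3 S835
G1 X24.034 Y222.633 F1036
G1 X114.292 Y28.976
G1 X10.480 Y143.715
G1 X137.055 Y112.467
M5
G0 X38.529 Y137.491
M3 S835
G1 X67.093 Y128.815 F1036
G1 X58.417 Y100.251
G1 X29.853 Y108.927
G1 X38.529 Y137.491
M5
G0 X55.568 Y153.785
M3 S835
G1 X52.906 Y163.719 F1036
G1 X45.634 Y170.991
G1 X35.700 Y173.653
G1 X25.766 Y170.991
G1 X18.494 Y163.719
G1 X15.832 Y153.785
G1 X18.494 Y143.851
G1 X25.766 Y136.579
G1 X35.700 Y133.917
G1 X45.634 Y136.579
G1 X52.906 Y143.851
G1 X55.568 Y153.785
M5
G0 X93.486 Y225.842
M3 S492
G1 X59.485 Y200.186 F1615
M5
G0 X0.000 Y0.000

viewBox `0 0 161.560 256.167` with mm width/height → 1 unit = 1 mm. Flip: y_m = 256.167 − y_svg.

**Shape 1** — `<line>` line segment, stroke `#000000` → score (S492, F1615). Machine vertices: (78.236,223.977) → (29.277,149.434). Open path.

**Shape 2** — `<polygon>` closed polygon, stroke `#ff8800` → cut (S835, F1036). Machine vertices: (137.055,112.467) → (24.034,222.633) → (114.292,28.976) → (10.480,143.715) → (137.055,112.467). Closed: final G1 returns to the first vertex.

**Shape 3** — `<path>` regular polygon, stroke `#ff8800` → cut (S835, F1036). Machine vertices: (38.529,137.491) → (67.093,128.815) → (58.417,100.251) → (29.853,108.927) → (38.529,137.491). Closed: final G1 returns to the first vertex.

**Shape 4** — `<circle>` circle, stroke `#ff8800` → cut (S835, F1036). Machine vertices: (55.568,153.785) → (52.906,163.719) → (45.634,170.991) → (35.700,173.653) → (25.766,170.991) → (18.494,163.719) → (15.832,153.785) → (18.494,143.851) → (25.766,136.579) → (35.700,133.917) → (45.634,136.579) → (52.906,143.851) → (55.568,153.785). Closed: final G1 returns to the first vertex.

**Shape 5** — `<path>` line segment, stroke `#000000` → score (S492, F1615). Machine vertices: (93.486,225.842) → (59.485,200.186). Open path.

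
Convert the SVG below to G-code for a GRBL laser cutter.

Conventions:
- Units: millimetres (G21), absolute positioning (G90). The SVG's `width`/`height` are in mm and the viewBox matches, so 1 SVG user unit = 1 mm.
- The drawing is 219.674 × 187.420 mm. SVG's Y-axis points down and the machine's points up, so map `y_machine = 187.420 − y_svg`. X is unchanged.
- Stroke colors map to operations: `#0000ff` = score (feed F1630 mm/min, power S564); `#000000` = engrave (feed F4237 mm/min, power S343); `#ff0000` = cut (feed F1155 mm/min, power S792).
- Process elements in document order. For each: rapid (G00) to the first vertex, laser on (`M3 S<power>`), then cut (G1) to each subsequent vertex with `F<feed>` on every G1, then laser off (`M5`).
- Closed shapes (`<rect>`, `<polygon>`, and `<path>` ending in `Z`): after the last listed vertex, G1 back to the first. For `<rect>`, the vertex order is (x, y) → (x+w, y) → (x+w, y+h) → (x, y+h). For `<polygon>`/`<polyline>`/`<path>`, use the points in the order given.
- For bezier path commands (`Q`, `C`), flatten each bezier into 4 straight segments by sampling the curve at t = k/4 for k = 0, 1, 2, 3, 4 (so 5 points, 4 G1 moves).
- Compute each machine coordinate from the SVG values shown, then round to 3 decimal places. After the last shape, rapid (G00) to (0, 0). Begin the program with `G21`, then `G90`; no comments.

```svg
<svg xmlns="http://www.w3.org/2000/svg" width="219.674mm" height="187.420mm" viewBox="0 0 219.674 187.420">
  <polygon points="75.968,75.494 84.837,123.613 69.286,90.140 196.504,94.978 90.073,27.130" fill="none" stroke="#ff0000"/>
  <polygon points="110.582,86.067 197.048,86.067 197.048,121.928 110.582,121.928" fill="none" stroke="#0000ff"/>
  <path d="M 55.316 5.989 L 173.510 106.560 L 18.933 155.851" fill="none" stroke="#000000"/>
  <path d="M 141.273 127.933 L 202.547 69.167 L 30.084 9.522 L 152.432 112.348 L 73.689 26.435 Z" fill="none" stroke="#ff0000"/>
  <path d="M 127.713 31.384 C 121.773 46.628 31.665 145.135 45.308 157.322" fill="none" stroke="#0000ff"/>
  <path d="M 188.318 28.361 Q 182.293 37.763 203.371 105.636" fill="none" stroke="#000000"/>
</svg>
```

G21
G90
G00 X75.968 Y111.926
M3 S792
G1 X84.837 Y63.807 F1155
G1 X69.286 Y97.280 F1155
G1 X196.504 Y92.442 F1155
G1 X90.073 Y160.290 F1155
G1 X75.968 Y111.926 F1155
M5
G00 X110.582 Y101.353
M3 S564
G1 X197.048 Y101.353 F1630
G1 X197.048 Y65.492 F1630
G1 X110.582 Y65.492 F1630
G1 X110.582 Y101.353 F1630
M5
G00 X55.316 Y181.431
M3 S343
G1 X173.510 Y80.860 F4237
G1 X18.933 Y31.569 F4237
M5
G00 X141.273 Y59.487
M3 S792
G1 X202.547 Y118.253 F1155
G1 X30.084 Y177.898 F1155
G1 X152.432 Y75.072 F1155
G1 X73.689 Y160.985 F1155
G1 X141.273 Y59.487 F1155
M5
G00 X127.713 Y156.036
M3 S564
G1 X110.413 Y131.641 F1630
G1 X79.167 Y91.921 F1630
G1 X51.593 Y52.774 F1630
G1 X45.308 Y30.098 F1630
M5
G00 X188.318 Y159.059
M3 S343
G1 X186.999 Y150.704 F4237
G1 X189.069 Y135.039 F4237
G1 X194.526 Y112.066 F4237
G1 X203.371 Y81.784 F4237
M5
G00 X0.000 Y0.000

Since the viewBox matches the mm dimensions, user units are millimetres directly. The only transform is the Y-flip y_m = 187.420 − y_svg.

Shape 1 is a closed polygon drawn with `<polygon>`. Its stroke #ff0000 means cut at S792, F1155. After flipping Y the toolpath is (75.968,111.926) → (84.837,63.807) → (69.286,97.280) → (196.504,92.442) → (90.073,160.290) → (75.968,111.926), returning to the start.

Shape 2 is a rectangle drawn with `<polygon>`. Its stroke #0000ff means score at S564, F1630. After flipping Y the toolpath is (110.582,101.353) → (197.048,101.353) → (197.048,65.492) → (110.582,65.492) → (110.582,101.353), returning to the start.

Shape 3 is a open polyline drawn with `<path>`. Its stroke #000000 means engrave at S343, F4237. After flipping Y the toolpath is (55.316,181.431) → (173.510,80.860) → (18.933,31.569).

Shape 4 is a closed polygon drawn with `<path>`. Its stroke #ff0000 means cut at S792, F1155. After flipping Y the toolpath is (141.273,59.487) → (202.547,118.253) → (30.084,177.898) → (152.432,75.072) → (73.689,160.985) → (141.273,59.487), returning to the start.

Shape 5 is a cubic bezier drawn with `<path>`. Its stroke #0000ff means score at S564, F1630. After flipping Y the toolpath is (127.713,156.036) → (110.413,131.641) → (79.167,91.921) → (51.593,52.774) → (45.308,30.098).

Shape 6 is a quadratic bezier drawn with `<path>`. Its stroke #000000 means engrave at S343, F4237. After flipping Y the toolpath is (188.318,159.059) → (186.999,150.704) → (189.069,135.039) → (194.526,112.066) → (203.371,81.784).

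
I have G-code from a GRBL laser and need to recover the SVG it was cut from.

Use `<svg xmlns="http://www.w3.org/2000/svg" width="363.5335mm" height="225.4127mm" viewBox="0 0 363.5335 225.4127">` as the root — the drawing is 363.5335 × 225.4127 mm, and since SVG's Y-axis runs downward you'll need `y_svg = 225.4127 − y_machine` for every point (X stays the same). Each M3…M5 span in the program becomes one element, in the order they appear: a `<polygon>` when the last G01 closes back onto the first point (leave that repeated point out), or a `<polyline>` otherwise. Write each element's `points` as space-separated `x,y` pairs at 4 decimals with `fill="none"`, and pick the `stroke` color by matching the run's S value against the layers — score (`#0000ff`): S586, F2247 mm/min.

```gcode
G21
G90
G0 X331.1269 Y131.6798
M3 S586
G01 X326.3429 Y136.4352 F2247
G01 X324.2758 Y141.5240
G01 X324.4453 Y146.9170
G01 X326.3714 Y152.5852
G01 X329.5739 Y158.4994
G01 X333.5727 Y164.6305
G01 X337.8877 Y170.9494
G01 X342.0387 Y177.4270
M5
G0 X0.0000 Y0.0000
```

y_svg = 225.4127 − y_m. Every run uses S586, so all elements get stroke `#0000ff` (score).

[1] open run; points: 331.1269,93.7329 326.3429,88.9775 324.2758,83.8887 324.4453,78.4957 326.3714,72.8275 329.5739,66.9133 333.5727,60.7822 337.8877,54.4633 342.0387,47.9857

<svg xmlns="http://www.w3.org/2000/svg" width="363.5335mm" height="225.4127mm" viewBox="0 0 363.5335 225.4127">
  <polyline points="331.1269,93.7329 326.3429,88.9775 324.2758,83.8887 324.4453,78.4957 326.3714,72.8275 329.5739,66.9133 333.5727,60.7822 337.8877,54.4633 342.0387,47.9857" fill="none" stroke="#0000ff"/>
</svg>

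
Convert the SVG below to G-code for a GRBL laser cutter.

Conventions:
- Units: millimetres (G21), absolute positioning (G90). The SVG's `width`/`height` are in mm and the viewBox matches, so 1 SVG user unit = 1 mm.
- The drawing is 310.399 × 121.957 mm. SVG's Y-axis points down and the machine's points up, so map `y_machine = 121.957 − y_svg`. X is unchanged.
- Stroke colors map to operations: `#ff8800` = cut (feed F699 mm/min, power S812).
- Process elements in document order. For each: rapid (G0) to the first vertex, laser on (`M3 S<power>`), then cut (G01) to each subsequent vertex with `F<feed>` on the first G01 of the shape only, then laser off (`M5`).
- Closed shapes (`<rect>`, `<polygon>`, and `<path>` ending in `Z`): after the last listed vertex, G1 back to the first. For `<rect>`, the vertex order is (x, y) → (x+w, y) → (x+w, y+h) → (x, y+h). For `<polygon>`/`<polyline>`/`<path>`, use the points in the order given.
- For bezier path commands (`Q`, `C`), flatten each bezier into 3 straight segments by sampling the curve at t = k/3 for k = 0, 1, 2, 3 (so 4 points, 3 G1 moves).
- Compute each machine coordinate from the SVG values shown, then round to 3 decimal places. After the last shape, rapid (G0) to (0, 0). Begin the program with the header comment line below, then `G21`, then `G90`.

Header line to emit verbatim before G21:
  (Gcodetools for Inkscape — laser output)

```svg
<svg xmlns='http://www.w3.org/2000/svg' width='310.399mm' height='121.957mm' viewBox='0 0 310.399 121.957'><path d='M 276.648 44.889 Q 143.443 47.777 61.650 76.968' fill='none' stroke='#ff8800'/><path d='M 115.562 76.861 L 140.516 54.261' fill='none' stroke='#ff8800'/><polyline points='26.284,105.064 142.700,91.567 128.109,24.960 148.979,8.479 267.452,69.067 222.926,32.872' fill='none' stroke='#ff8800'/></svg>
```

viewBox `0 0 310.399 121.957` with mm width/height → 1 unit = 1 mm. Flip: y_m = 121.957 − y_svg.

**Shape 1** — `<path>` quadratic bezier, stroke `#ff8800` → cut (S812, F699). Control points (SVG): P0=(276.648,44.889), P1=(143.443,47.777), P2=(61.650,76.968); sampled at t=k/3. Machine vertices: (276.648,77.068) → (193.557,72.220) → (121.891,61.527) → (61.650,44.989). Open path.

**Shape 2** — `<path>` line segment, stroke `#ff8800` → cut (S812, F699). Machine vertices: (115.562,45.096) → (140.516,67.696). Open path.

**Shape 3** — `<polyline>` open polyline, stroke `#ff8800` → cut (S812, F699). Machine vertices: (26.284,16.893) → (142.700,30.390) → (128.109,96.997) → (148.979,113.478) → (267.452,52.890) → (222.926,89.085). Open path.

(Gcodetools for Inkscape — laser output)
G21
G90
G0 X276.648 Y77.068
M3 S812
G01 X193.557 Y72.220 F699
G01 X121.891 Y61.527
G01 X61.650 Y44.989
M5
G0 X115.562 Y45.096
M3 S812
G01 X140.516 Y67.696 F699
M5
G0 X26.284 Y16.893
M3 S812
G01 X142.700 Y30.390 F699
G01 X128.109 Y96.997
G01 X148.979 Y113.478
G01 X267.452 Y52.890
G01 X222.926 Y89.085
M5
G0 X0.000 Y0.000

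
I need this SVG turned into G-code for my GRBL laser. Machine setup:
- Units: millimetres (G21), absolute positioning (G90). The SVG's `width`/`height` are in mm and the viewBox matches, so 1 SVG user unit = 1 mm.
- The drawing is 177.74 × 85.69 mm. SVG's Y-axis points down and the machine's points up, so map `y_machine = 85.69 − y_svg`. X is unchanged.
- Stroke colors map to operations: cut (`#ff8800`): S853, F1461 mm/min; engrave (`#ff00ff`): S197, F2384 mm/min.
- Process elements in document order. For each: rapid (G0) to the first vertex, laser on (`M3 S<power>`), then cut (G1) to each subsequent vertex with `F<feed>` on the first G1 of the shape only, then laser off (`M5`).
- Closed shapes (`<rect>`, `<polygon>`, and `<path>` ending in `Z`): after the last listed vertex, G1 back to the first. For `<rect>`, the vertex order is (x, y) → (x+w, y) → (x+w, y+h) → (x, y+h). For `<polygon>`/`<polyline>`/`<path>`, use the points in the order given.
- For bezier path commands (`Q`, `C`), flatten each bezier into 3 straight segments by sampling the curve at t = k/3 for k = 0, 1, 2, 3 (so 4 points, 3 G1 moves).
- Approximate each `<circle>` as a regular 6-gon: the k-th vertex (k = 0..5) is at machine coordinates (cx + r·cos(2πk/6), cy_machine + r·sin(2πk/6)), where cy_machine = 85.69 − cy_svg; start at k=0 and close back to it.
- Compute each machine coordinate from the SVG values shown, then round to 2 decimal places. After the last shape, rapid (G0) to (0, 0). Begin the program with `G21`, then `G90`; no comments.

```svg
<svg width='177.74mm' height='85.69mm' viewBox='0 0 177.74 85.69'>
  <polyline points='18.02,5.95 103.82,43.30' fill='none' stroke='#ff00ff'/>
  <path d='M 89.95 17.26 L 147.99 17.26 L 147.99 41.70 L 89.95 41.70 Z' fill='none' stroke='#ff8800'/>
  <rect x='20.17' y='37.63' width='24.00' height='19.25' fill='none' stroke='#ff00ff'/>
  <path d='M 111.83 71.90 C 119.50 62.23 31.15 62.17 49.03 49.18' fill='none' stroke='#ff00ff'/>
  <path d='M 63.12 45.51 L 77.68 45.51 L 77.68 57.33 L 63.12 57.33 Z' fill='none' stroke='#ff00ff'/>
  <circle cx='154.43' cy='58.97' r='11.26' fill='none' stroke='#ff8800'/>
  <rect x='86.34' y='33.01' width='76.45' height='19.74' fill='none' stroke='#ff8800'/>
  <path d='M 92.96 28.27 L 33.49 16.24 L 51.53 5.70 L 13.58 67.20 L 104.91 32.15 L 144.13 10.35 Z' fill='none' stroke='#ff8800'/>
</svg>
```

Since the viewBox matches the mm dimensions, user units are millimetres directly. The only transform is the Y-flip y_m = 85.69 − y_svg.

Shape 1 is a line segment drawn with `<polyline>`. Its stroke #ff00ff means engrave at S197, F2384. After flipping Y the toolpath is (18.02,79.74) → (103.82,42.39).

Shape 2 is a rectangle drawn with `<path>`. Its stroke #ff8800 means cut at S853, F1461. After flipping Y the toolpath is (89.95,68.43) → (147.99,68.43) → (147.99,43.99) → (89.95,43.99) → (89.95,68.43), returning to the start.

Shape 3 is a rectangle drawn with `<rect>`. Its stroke #ff00ff means engrave at S197, F2384. After flipping Y the toolpath is (20.17,48.06) → (44.17,48.06) → (44.17,28.81) → (20.17,28.81) → (20.17,48.06), returning to the start.

Shape 4 is a cubic bezier drawn with `<path>`. Its stroke #ff00ff means engrave at S197, F2384. After flipping Y the toolpath is (111.83,13.79) → (94.98,21.09) → (59.07,27.00) → (49.03,36.51).

Shape 5 is a rectangle drawn with `<path>`. Its stroke #ff00ff means engrave at S197, F2384. After flipping Y the toolpath is (63.12,40.18) → (77.68,40.18) → (77.68,28.36) → (63.12,28.36) → (63.12,40.18), returning to the start.

Shape 6 is a circle drawn with `<circle>`. Its stroke #ff8800 means cut at S853, F1461. After flipping Y the toolpath is (165.69,26.72) → (160.06,36.47) → (148.80,36.47) → (143.17,26.72) → (148.80,16.97) → (160.06,16.97) → (165.69,26.72), returning to the start.

Shape 7 is a rectangle drawn with `<rect>`. Its stroke #ff8800 means cut at S853, F1461. After flipping Y the toolpath is (86.34,52.68) → (162.79,52.68) → (162.79,32.94) → (86.34,32.94) → (86.34,52.68), returning to the start.

Shape 8 is a closed polygon drawn with `<path>`. Its stroke #ff8800 means cut at S853, F1461. After flipping Y the toolpath is (92.96,57.42) → (33.49,69.45) → (51.53,79.99) → (13.58,18.49) → (104.91,53.54) → (144.13,75.34) → (92.96,57.42), returning to the start.

G21
G90
G0 X18.02 Y79.74
M3 S197
G1 X103.82 Y42.39 F2384
M5
G0 X89.95 Y68.43
M3 S853
G1 X147.99 Y68.43 F1461
G1 X147.99 Y43.99
G1 X89.95 Y43.99
G1 X89.95 Y68.43
M5
G0 X20.17 Y48.06
M3 S197
G1 X44.17 Y48.06 F2384
G1 X44.17 Y28.81
G1 X20.17 Y28.81
G1 X20.17 Y48.06
M5
G0 X111.83 Y13.79
M3 S197
G1 X94.98 Y21.09 F2384
G1 X59.07 Y27.00
G1 X49.03 Y36.51
M5
G0 X63.12 Y40.18
M3 S197
G1 X77.68 Y40.18 F2384
G1 X77.68 Y28.36
G1 X63.12 Y28.36
G1 X63.12 Y40.18
M5
G0 X165.69 Y26.72
M3 S853
G1 X160.06 Y36.47 F1461
G1 X148.80 Y36.47
G1 X143.17 Y26.72
G1 X148.80 Y16.97
G1 X160.06 Y16.97
G1 X165.69 Y26.72
M5
G0 X86.34 Y52.68
M3 S853
G1 X162.79 Y52.68 F1461
G1 X162.79 Y32.94
G1 X86.34 Y32.94
G1 X86.34 Y52.68
M5
G0 X92.96 Y57.42
M3 S853
G1 X33.49 Y69.45 F1461
G1 X51.53 Y79.99
G1 X13.58 Y18.49
G1 X104.91 Y53.54
G1 X144.13 Y75.34
G1 X92.96 Y57.42
M5
G0 X0.00 Y0.00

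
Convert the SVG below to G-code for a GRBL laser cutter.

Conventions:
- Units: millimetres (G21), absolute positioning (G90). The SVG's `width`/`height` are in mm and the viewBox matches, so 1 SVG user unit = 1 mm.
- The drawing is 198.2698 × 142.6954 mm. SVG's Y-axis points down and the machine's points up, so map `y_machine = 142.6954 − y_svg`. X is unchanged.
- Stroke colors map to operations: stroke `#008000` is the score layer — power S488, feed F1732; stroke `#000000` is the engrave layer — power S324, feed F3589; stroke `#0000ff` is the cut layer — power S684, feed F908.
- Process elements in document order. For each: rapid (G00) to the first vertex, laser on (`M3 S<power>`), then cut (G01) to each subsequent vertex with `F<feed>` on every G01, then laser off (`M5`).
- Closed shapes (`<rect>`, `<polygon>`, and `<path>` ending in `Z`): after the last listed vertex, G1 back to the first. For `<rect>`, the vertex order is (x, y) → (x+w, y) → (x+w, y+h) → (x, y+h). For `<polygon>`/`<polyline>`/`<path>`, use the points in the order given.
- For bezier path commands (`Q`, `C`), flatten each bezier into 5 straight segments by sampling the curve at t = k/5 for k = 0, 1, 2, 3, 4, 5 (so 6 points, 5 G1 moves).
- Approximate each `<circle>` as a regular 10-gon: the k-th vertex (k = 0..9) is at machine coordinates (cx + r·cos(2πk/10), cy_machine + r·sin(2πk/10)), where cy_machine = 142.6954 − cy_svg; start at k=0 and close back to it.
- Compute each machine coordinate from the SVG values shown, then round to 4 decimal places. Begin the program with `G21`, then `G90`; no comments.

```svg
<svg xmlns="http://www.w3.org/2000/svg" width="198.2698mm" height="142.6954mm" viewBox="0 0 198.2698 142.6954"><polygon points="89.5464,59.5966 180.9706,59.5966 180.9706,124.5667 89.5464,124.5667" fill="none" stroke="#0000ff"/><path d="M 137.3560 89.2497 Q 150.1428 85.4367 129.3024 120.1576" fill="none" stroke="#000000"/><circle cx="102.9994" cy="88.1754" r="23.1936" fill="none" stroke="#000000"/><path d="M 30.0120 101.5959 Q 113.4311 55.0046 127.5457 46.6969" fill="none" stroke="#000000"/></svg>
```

viewBox `0 0 198.2698 142.6954` with mm width/height → 1 unit = 1 mm. Flip: y_m = 142.6954 − y_svg.

**Shape 1** — `<polygon>` rectangle, stroke `#0000ff` → cut (S684, F908). Machine vertices: (89.5464,83.0988) → (180.9706,83.0988) → (180.9706,18.1287) → (89.5464,18.1287) → (89.5464,83.0988). Closed: final G1 returns to the first vertex.

**Shape 2** — `<path>` quadratic bezier, stroke `#000000` → engrave (S324, F3589). Control points (SVG): P0=(137.3560,89.2497), P1=(150.1428,85.4367), P2=(129.3024,120.1576); sampled at t=k/5. Machine vertices: (137.3560,53.4457) → (141.1256,53.4295) → (142.2051,50.3307) → (140.5944,44.1491) → (136.2935,34.8848) → (129.3024,22.5378). Open path.

**Shape 3** — `<circle>` circle, stroke `#000000` → engrave (S324, F3589). Machine vertices: (126.1930,54.5200) → (121.7634,68.1529) → (110.1666,76.5784) → (95.8322,76.5784) → (84.2354,68.1529) → (79.8058,54.5200) → (84.2354,40.8871) → (95.8322,32.4616) → (110.1666,32.4616) → (121.7634,40.8871) → (126.1930,54.5200). Closed: final G1 returns to the first vertex.

**Shape 4** — `<path>` quadratic bezier, stroke `#000000` → engrave (S324, F3589). Control points (SVG): P0=(30.0120,101.5959), P1=(113.4311,55.0046), P2=(127.5457,46.6969); sampled at t=k/5. Machine vertices: (30.0120,41.0995) → (60.6075,58.2047) → (85.6586,72.2472) → (105.1653,83.2270) → (119.1277,91.1441) → (127.5457,95.9985). Open path.

G21
G90
G00 X89.5464 Y83.0988
M3 S684
G01 X180.9706 Y83.0988 F908
G01 X180.9706 Y18.1287 F908
G01 X89.5464 Y18.1287 F908
G01 X89.5464 Y83.0988 F908
M5
G00 X137.3560 Y53.4457
M3 S324
G01 X141.1256 Y53.4295 F3589
G01 X142.2051 Y50.3307 F3589
G01 X140.5944 Y44.1491 F3589
G01 X136.2935 Y34.8848 F3589
G01 X129.3024 Y22.5378 F3589
M5
G00 X126.1930 Y54.5200
M3 S324
G01 X121.7634 Y68.1529 F3589
G01 X110.1666 Y76.5784 F3589
G01 X95.8322 Y76.5784 F3589
G01 X84.2354 Y68.1529 F3589
G01 X79.8058 Y54.5200 F3589
G01 X84.2354 Y40.8871 F3589
G01 X95.8322 Y32.4616 F3589
G01 X110.1666 Y32.4616 F3589
G01 X121.7634 Y40.8871 F3589
G01 X126.1930 Y54.5200 F3589
M5
G00 X30.0120 Y41.0995
M3 S324
G01 X60.6075 Y58.2047 F3589
G01 X85.6586 Y72.2472 F3589
G01 X105.1653 Y83.2270 F3589
G01 X119.1277 Y91.1441 F3589
G01 X127.5457 Y95.9985 F3589
M5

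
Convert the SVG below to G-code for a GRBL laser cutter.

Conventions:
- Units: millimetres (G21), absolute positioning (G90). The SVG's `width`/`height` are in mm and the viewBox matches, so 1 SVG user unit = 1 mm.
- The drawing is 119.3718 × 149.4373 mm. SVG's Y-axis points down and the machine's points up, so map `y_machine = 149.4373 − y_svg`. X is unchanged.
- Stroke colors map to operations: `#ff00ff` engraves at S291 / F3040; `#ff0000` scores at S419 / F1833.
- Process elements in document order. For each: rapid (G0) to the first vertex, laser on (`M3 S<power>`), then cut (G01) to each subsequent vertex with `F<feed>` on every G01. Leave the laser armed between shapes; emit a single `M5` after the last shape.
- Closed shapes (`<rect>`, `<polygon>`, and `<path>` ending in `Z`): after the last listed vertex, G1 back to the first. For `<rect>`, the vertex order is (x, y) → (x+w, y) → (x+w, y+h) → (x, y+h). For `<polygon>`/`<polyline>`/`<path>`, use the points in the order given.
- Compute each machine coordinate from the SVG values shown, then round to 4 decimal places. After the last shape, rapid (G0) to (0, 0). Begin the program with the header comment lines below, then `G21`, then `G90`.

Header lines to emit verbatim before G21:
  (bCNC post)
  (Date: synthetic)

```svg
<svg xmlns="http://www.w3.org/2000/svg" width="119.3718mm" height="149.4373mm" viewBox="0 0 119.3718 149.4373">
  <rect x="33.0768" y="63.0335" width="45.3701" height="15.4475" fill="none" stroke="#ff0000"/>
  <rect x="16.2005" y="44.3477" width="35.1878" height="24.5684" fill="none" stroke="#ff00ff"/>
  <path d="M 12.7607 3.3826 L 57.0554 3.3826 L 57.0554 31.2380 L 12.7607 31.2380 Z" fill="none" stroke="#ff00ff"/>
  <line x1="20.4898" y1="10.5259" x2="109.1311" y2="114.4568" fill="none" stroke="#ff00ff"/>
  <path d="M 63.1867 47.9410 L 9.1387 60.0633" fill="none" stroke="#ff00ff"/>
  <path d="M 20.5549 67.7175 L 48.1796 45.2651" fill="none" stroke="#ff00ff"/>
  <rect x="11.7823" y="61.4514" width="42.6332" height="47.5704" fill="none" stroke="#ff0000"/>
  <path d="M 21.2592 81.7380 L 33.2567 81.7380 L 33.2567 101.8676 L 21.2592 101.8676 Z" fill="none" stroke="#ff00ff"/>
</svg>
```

Since the viewBox matches the mm dimensions, user units are millimetres directly. The only transform is the Y-flip y_m = 149.4373 − y_svg.

Shape 1 is a rectangle drawn with `<rect>`. Its stroke #ff0000 means score at S419, F1833. After flipping Y the toolpath is (33.0768,86.4038) → (78.4469,86.4038) → (78.4469,70.9563) → (33.0768,70.9563) → (33.0768,86.4038), returning to the start.

Shape 2 is a rectangle drawn with `<rect>`. Its stroke #ff00ff means engrave at S291, F3040. After flipping Y the toolpath is (16.2005,105.0896) → (51.3883,105.0896) → (51.3883,80.5212) → (16.2005,80.5212) → (16.2005,105.0896), returning to the start.

Shape 3 is a rectangle drawn with `<path>`. Its stroke #ff00ff means engrave at S291, F3040. After flipping Y the toolpath is (12.7607,146.0547) → (57.0554,146.0547) → (57.0554,118.1993) → (12.7607,118.1993) → (12.7607,146.0547), returning to the start.

Shape 4 is a line segment drawn with `<line>`. Its stroke #ff00ff means engrave at S291, F3040. After flipping Y the toolpath is (20.4898,138.9114) → (109.1311,34.9805).

Shape 5 is a line segment drawn with `<path>`. Its stroke #ff00ff means engrave at S291, F3040. After flipping Y the toolpath is (63.1867,101.4963) → (9.1387,89.3740).

Shape 6 is a line segment drawn with `<path>`. Its stroke #ff00ff means engrave at S291, F3040. After flipping Y the toolpath is (20.5549,81.7198) → (48.1796,104.1722).

Shape 7 is a rectangle drawn with `<rect>`. Its stroke #ff0000 means score at S419, F1833. After flipping Y the toolpath is (11.7823,87.9859) → (54.4155,87.9859) → (54.4155,40.4155) → (11.7823,40.4155) → (11.7823,87.9859), returning to the start.

Shape 8 is a rectangle drawn with `<path>`. Its stroke #ff00ff means engrave at S291, F3040. After flipping Y the toolpath is (21.2592,67.6993) → (33.2567,67.6993) → (33.2567,47.5697) → (21.2592,47.5697) → (21.2592,67.6993), returning to the start.

(bCNC post)
(Date: synthetic)
G21
G90
G0 X33.0768 Y86.4038
M3 S419
G01 X78.4469 Y86.4038 F1833
G01 X78.4469 Y70.9563 F1833
G01 X33.0768 Y70.9563 F1833
G01 X33.0768 Y86.4038 F1833
G0 X16.2005 Y105.0896
M3 S291
G01 X51.3883 Y105.0896 F3040
G01 X51.3883 Y80.5212 F3040
G01 X16.2005 Y80.5212 F3040
G01 X16.2005 Y105.0896 F3040
G0 X12.7607 Y146.0547
M3 S291
G01 X57.0554 Y146.0547 F3040
G01 X57.0554 Y118.1993 F3040
G01 X12.7607 Y118.1993 F3040
G01 X12.7607 Y146.0547 F3040
G0 X20.4898 Y138.9114
M3 S291
G01 X109.1311 Y34.9805 F3040
G0 X63.1867 Y101.4963
M3 S291
G01 X9.1387 Y89.3740 F3040
G0 X20.5549 Y81.7198
M3 S291
G01 X48.1796 Y104.1722 F3040
G0 X11.7823 Y87.9859
M3 S419
G01 X54.4155 Y87.9859 F1833
G01 X54.4155 Y40.4155 F1833
G01 X11.7823 Y40.4155 F1833
G01 X11.7823 Y87.9859 F1833
G0 X21.2592 Y67.6993
M3 S291
G01 X33.2567 Y67.6993 F3040
G01 X33.2567 Y47.5697 F3040
G01 X21.2592 Y47.5697 F3040
G01 X21.2592 Y67.6993 F3040
M5
G0 X0.0000 Y0.0000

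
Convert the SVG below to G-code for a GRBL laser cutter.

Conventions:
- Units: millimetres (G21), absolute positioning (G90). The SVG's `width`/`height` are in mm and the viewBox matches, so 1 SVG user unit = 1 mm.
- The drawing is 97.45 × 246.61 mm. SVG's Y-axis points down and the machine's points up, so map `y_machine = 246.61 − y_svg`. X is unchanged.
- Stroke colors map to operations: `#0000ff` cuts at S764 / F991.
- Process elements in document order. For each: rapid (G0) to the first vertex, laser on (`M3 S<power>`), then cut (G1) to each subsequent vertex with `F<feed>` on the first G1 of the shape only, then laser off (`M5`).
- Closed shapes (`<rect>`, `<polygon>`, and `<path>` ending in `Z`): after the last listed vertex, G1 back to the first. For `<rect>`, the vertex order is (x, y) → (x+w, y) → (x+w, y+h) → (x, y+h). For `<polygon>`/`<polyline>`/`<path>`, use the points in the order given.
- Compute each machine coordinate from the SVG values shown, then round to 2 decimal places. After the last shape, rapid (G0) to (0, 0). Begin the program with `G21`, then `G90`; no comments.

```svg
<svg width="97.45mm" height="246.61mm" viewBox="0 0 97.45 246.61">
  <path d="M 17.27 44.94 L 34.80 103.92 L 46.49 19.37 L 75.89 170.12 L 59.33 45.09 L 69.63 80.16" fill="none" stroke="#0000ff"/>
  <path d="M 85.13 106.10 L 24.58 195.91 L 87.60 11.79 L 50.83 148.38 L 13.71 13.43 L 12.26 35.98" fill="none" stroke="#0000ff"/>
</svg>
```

Since the viewBox matches the mm dimensions, user units are millimetres directly. The only transform is the Y-flip y_m = 246.61 − y_svg.

Shape 1 is a open polyline drawn with `<path>`. Its stroke #0000ff means cut at S764, F991. After flipping Y the toolpath is (17.27,201.67) → (34.80,142.69) → (46.49,227.24) → (75.89,76.49) → (59.33,201.52) → (69.63,166.45).

Shape 2 is a open polyline drawn with `<path>`. Its stroke #0000ff means cut at S764, F991. After flipping Y the toolpath is (85.13,140.51) → (24.58,50.70) → (87.60,234.82) → (50.83,98.23) → (13.71,233.18) → (12.26,210.63).

G21
G90
G0 X17.27 Y201.67
M3 S764
G1 X34.80 Y142.69 F991
G1 X46.49 Y227.24
G1 X75.89 Y76.49
G1 X59.33 Y201.52
G1 X69.63 Y166.45
M5
G0 X85.13 Y140.51
M3 S764
G1 X24.58 Y50.70 F991
G1 X87.60 Y234.82
G1 X50.83 Y98.23
G1 X13.71 Y233.18
G1 X12.26 Y210.63
M5
G0 X0.00 Y0.00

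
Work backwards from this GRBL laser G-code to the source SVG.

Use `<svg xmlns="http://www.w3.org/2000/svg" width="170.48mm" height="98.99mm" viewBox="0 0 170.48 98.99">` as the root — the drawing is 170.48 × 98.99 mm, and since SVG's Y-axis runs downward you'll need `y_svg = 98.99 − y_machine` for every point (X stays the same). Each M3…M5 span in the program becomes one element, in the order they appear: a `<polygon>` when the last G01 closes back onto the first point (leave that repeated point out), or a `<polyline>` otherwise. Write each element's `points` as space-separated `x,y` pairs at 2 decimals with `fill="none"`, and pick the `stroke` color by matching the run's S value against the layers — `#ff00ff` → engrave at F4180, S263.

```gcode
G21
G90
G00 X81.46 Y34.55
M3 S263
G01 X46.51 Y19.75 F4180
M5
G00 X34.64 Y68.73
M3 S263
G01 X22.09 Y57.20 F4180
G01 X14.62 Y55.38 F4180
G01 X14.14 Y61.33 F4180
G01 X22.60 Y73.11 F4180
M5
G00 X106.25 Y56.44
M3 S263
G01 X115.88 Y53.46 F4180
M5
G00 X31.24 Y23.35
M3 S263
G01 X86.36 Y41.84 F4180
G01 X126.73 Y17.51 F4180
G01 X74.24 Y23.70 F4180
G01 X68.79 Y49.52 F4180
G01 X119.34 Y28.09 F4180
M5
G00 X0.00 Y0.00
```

<svg xmlns="http://www.w3.org/2000/svg" width="170.48mm" height="98.99mm" viewBox="0 0 170.48 98.99">
  <polyline points="81.46,64.44 46.51,79.24" fill="none" stroke="#ff00ff"/>
  <polyline points="34.64,30.26 22.09,41.79 14.62,43.61 14.14,37.66 22.60,25.88" fill="none" stroke="#ff00ff"/>
  <polyline points="106.25,42.55 115.88,45.53" fill="none" stroke="#ff00ff"/>
  <polyline points="31.24,75.64 86.36,57.15 126.73,81.48 74.24,75.29 68.79,49.47 119.34,70.90" fill="none" stroke="#ff00ff"/>
</svg>

y_svg = 98.99 − y_m. Every run uses S263, so all elements get stroke `#ff00ff` (engrave).

[1] open run; points: 81.46,64.44 46.51,79.24

[2] open run; points: 34.64,30.26 22.09,41.79 14.62,43.61 14.14,37.66 22.60,25.88

[3] open run; points: 106.25,42.55 115.88,45.53

[4] open run; points: 31.24,75.64 86.36,57.15 126.73,81.48 74.24,75.29 68.79,49.47 119.34,70.90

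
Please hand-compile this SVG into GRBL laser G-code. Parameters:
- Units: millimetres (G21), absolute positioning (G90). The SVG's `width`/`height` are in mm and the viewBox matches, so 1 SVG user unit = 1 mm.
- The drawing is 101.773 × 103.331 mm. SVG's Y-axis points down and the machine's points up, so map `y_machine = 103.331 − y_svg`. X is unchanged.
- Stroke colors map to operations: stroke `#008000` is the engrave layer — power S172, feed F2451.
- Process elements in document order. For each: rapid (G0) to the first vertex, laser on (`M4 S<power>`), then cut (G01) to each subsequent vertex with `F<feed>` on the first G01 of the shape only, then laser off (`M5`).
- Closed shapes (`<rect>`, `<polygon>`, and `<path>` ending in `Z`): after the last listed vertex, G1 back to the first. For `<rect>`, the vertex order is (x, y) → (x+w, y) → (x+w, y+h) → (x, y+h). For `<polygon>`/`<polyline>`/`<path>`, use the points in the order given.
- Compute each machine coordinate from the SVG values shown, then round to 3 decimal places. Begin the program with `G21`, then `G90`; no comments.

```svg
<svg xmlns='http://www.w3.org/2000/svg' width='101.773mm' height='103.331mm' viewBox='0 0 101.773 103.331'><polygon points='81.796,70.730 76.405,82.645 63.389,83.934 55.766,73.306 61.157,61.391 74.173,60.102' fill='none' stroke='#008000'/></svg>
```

1 u = 1 mm; y_m = 103.331 − y.

[1] `<polygon>` regular polygon, #008000→engrave S172 F2451: (81.796,32.601) → (76.405,20.686) → (63.389,19.397) → (55.766,30.025) → (61.157,41.940) → (74.173,43.229) → (81.796,32.601) (closed)

G21
G90
G0 X81.796 Y32.601
M4 S172
G01 X76.405 Y20.686 F2451
G01 X63.389 Y19.397
G01 X55.766 Y30.025
G01 X61.157 Y41.940
G01 X74.173 Y43.229
G01 X81.796 Y32.601
M5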